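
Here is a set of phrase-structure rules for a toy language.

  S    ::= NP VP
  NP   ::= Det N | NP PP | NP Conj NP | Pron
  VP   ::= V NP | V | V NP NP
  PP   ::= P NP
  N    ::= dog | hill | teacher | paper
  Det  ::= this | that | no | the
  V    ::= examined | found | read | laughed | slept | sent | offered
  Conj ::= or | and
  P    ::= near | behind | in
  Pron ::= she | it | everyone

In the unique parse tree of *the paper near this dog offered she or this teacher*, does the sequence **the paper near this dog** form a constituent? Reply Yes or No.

[S [NP [NP [Det the] [N paper]] [PP [P near] [NP [Det this] [N dog]]]] [VP [V offered] [NP [NP [Pron she]] [Conj or] [NP [Det this] [N teacher]]]]]
The words 'the paper near this dog' are exhaustively dominated by a single NP node (built by NP → NP PP), so they form a constituent.

Yes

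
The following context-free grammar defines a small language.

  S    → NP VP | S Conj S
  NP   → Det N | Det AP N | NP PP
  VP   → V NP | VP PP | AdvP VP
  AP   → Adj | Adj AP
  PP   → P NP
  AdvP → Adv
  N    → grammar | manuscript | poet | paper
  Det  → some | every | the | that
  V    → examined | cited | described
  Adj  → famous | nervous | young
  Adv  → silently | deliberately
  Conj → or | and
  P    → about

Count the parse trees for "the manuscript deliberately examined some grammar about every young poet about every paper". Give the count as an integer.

9

Two of the 9 distinct bracketings:
[S [NP [Det the] [N manuscript]] [VP [VP [AdvP [Adv deliberately]] [VP [V examined] [NP [Det some] [N grammar]]]] [PP [P about] [NP [NP [Det every] [AP [Adj young]] [N poet]] [PP [P about] [NP [Det every] [N paper]]]]]]]
[S [NP [Det the] [N manuscript]] [VP [VP [VP [AdvP [Adv deliberately]] [VP [V examined] [NP [Det some] [N grammar]]]] [PP [P about] [NP [Det every] [AP [Adj young]] [N poet]]]] [PP [P about] [NP [Det every] [N paper]]]]]
The difference turns on whether NP → NP PP is used at the relevant span, versus an alternative expansion of NP.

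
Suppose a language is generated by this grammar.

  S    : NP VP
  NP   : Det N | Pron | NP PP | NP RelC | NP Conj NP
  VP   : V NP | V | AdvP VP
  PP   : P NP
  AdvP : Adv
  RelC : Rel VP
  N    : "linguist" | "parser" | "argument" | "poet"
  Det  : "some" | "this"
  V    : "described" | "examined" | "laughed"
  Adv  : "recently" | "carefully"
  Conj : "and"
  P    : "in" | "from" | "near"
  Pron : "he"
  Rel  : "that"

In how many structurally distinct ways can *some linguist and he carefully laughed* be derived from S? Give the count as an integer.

1

[S [NP [NP [Det some] [N linguist]] [Conj and] [NP [Pron he]]] [VP [AdvP [Adv carefully]] [VP [V laughed]]]]
No rule offers an alternative attachment or grouping for any span, so this is the only derivation.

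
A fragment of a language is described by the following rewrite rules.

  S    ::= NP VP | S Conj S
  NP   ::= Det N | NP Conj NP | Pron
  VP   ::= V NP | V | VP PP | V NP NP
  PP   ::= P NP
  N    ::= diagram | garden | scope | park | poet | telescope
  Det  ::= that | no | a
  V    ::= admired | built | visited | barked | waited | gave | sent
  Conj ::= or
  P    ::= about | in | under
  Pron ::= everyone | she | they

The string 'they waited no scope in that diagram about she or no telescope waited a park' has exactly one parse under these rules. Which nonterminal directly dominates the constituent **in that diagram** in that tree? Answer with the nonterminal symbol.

S
  S
    NP
      Pron: they
    VP
      VP
        VP
          V: waited
          NP
            Det: no
            N: scope
        PP
          P: in
          NP
            Det: that
            N: diagram
      PP
        P: about
        NP
          Pron: she
  Conj: or
  S
    NP
      Det: no
      N: telescope
    VP
      V: waited
      NP
        Det: a
        N: park
The span 'in that diagram' is the PP node built by PP → P NP.
Its mother is the VP built by VP → VP PP.

VP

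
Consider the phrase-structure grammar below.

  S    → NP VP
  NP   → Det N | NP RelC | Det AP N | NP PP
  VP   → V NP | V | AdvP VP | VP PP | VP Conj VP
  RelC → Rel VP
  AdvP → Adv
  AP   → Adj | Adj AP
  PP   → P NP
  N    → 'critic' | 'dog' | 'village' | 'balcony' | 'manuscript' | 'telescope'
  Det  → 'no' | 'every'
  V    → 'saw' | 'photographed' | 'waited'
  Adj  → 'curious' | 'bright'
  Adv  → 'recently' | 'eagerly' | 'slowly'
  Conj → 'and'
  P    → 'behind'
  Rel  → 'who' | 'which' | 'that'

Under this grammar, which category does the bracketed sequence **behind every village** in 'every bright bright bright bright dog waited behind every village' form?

[S [NP [Det every] [AP [Adj bright] [AP [Adj bright] [AP [Adj bright] [AP [Adj bright]]]]] [N dog]] [VP [VP [V waited]] [PP [P behind] [NP [Det every] [N village]]]]]
The span 'behind every village' is the PP node built by PP → P NP.

PP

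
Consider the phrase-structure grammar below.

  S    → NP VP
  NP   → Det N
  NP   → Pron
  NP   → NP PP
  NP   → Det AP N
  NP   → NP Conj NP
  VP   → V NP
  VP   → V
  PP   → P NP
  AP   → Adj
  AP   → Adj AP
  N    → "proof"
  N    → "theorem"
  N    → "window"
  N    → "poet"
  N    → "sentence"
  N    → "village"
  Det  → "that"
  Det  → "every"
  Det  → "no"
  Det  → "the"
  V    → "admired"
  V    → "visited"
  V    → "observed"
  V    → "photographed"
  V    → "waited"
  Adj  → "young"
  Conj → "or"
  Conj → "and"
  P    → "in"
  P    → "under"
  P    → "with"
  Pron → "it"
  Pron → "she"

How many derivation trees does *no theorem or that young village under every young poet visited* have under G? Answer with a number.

2

The two bracketings:
[S [NP [NP [NP [Det no] [N theorem]] [Conj or] [NP [Det that] [AP [Adj young]] [N village]]] [PP [P under] [NP [Det every] [AP [Adj young]] [N poet]]]] [VP [V visited]]]
[S [NP [NP [Det no] [N theorem]] [Conj or] [NP [NP [Det that] [AP [Adj young]] [N village]] [PP [P under] [NP [Det every] [AP [Adj young]] [N poet]]]]] [VP [V visited]]]
The trees differ in how a recursive rule is bracketed over the same span.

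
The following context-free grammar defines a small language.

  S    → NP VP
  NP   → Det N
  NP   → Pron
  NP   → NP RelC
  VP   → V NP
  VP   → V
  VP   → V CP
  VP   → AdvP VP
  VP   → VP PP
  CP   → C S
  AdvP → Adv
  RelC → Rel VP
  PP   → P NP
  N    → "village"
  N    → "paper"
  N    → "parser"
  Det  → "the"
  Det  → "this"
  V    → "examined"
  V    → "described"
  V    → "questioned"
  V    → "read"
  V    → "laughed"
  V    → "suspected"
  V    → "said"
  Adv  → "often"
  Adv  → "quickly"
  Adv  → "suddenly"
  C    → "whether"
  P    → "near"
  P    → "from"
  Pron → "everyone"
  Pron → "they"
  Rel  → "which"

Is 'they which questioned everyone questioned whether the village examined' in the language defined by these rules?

Grammatical

[S [NP [NP [Pron they]] [RelC [Rel which] [VP [V questioned] [NP [Pron everyone]]]]] [VP [V questioned] [CP [C whether] [S [NP [Det the] [N village]] [VP [V examined]]]]]]
Each bracket corresponds to one application of a listed rule, so the string is derivable from S.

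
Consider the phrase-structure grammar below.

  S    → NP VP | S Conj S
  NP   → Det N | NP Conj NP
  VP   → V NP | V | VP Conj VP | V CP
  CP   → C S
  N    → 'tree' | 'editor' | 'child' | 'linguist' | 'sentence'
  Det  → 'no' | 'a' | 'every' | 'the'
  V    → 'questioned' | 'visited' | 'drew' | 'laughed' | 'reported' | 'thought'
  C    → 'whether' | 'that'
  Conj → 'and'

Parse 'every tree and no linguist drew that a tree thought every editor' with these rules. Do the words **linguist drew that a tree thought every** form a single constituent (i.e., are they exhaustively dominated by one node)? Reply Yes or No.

[S [NP [NP [Det every] [N tree]] [Conj and] [NP [Det no] [N linguist]]] [VP [V drew] [CP [C that] [S [NP [Det a] [N tree]] [VP [V thought] [NP [Det every] [N editor]]]]]]]
The smallest constituent containing 'linguist drew that a tree thought every' is the S spanning 'every tree and no linguist drew that a tree thought every editor'; no single node in the tree dominates exactly the given words.

No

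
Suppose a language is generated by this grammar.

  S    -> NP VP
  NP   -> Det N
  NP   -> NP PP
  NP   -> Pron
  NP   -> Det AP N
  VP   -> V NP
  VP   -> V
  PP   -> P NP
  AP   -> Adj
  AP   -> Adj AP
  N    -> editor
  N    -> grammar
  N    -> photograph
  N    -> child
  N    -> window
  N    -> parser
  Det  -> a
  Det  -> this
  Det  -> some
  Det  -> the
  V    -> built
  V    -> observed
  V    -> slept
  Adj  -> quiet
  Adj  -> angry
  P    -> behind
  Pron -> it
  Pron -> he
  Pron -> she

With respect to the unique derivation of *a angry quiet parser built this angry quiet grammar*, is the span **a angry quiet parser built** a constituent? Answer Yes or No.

No

[S [NP [Det a] [AP [Adj angry] [AP [Adj quiet]]] [N parser]] [VP [V built] [NP [Det this] [AP [Adj angry] [AP [Adj quiet]]] [N grammar]]]]
The smallest constituent containing 'a angry quiet parser built' is the S spanning 'a angry quiet parser built this angry quiet grammar'; no single node in the tree dominates exactly the given words.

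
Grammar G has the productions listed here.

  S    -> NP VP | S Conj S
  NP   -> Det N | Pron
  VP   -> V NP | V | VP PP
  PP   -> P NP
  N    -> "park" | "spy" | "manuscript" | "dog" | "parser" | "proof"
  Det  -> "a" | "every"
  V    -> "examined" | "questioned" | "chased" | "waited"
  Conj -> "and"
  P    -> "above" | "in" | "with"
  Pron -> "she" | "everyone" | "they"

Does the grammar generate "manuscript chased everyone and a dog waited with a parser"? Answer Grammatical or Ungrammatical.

Ungrammatical

For S → NP VP, no prefix of the string parses as an NP. The alternative S rule S → S Conj S likewise has no satisfying split.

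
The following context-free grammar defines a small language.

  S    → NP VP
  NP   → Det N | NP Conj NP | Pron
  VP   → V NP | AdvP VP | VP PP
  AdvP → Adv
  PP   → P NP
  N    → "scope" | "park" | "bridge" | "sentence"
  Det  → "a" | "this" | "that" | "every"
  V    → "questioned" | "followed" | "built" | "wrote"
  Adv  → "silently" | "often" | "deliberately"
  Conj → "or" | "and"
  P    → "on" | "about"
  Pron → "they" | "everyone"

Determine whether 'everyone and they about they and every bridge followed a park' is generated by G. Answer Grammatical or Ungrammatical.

For S → NP VP, every NP-prefix leaves a non-VP remainder: after 'everyone' the remainder is not a VP; after 'everyone and they' the remainder is not a VP.

Ungrammatical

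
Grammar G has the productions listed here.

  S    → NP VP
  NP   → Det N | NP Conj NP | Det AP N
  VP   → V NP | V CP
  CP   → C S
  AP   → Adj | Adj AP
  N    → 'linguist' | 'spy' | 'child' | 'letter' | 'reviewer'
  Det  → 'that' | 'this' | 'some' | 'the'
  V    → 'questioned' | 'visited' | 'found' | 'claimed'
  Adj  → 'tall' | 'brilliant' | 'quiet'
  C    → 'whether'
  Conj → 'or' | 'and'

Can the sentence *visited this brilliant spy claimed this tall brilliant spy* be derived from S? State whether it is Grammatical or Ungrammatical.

Ungrammatical

For S → NP VP, no prefix of the string parses as an NP.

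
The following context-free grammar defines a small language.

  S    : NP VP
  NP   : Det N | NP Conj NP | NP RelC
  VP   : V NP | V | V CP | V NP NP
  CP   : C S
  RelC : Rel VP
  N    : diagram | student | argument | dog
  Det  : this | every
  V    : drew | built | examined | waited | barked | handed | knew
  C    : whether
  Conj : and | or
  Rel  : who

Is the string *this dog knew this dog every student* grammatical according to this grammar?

[S [NP [Det this] [N dog]] [VP [V knew] [NP [Det this] [N dog]] [NP [Det every] [N student]]]]
Every word is introduced by a lexical rule and the phrasal rules combine the resulting categories into a single S.

Grammatical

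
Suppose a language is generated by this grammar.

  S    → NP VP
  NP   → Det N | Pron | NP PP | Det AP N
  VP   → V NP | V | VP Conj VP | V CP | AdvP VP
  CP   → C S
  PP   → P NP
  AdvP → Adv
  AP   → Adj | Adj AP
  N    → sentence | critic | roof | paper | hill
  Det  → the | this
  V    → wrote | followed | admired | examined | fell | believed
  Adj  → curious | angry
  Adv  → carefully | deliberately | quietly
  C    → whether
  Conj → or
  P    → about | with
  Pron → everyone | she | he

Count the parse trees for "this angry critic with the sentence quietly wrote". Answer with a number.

1

[S [NP [NP [Det this] [AP [Adj angry]] [N critic]] [PP [P with] [NP [Det the] [N sentence]]]] [VP [AdvP [Adv quietly]] [VP [V wrote]]]]
No rule offers an alternative attachment or grouping for any span, so this is the only derivation.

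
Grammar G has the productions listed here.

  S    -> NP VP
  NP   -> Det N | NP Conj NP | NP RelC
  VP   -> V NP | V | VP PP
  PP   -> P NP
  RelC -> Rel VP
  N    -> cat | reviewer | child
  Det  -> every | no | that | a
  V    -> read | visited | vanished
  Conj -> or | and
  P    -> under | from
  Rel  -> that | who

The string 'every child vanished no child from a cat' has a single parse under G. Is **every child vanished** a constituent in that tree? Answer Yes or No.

No

[S [NP [Det every] [N child]] [VP [VP [V vanished] [NP [Det no] [N child]]] [PP [P from] [NP [Det a] [N cat]]]]]
The smallest constituent containing 'every child vanished' is the S spanning 'every child vanished no child from a cat'; no single node in the tree dominates exactly the given words.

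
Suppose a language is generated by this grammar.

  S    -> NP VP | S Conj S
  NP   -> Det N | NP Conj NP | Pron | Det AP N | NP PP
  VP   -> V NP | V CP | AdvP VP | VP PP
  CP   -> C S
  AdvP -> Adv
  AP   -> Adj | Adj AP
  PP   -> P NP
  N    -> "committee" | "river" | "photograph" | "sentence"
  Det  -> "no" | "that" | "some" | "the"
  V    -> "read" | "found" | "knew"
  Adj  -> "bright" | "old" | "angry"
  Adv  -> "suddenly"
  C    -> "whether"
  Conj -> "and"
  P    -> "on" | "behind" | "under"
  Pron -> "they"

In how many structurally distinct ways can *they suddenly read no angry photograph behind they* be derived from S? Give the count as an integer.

3

Two of the 3 distinct bracketings:
[S [NP [Pron they]] [VP [AdvP [Adv suddenly]] [VP [V read] [NP [NP [Det no] [AP [Adj angry]] [N photograph]] [PP [P behind] [NP [Pron they]]]]]]]
[S [NP [Pron they]] [VP [AdvP [Adv suddenly]] [VP [VP [V read] [NP [Det no] [AP [Adj angry]] [N photograph]]] [PP [P behind] [NP [Pron they]]]]]]
The difference turns on whether NP → NP PP is used at the relevant span, versus an alternative expansion of NP.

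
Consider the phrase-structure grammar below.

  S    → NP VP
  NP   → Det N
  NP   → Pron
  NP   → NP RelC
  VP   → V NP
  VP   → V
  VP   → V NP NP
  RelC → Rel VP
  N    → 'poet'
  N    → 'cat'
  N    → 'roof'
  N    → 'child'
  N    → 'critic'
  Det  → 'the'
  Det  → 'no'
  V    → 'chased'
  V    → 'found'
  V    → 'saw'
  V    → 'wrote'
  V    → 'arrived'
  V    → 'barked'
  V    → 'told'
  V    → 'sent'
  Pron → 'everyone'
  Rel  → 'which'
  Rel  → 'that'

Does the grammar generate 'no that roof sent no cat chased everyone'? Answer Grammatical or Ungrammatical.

A Det word can never sit immediately before a Rel word in any string this grammar generates, so the substring 'no that' rules out a derivation.

Ungrammatical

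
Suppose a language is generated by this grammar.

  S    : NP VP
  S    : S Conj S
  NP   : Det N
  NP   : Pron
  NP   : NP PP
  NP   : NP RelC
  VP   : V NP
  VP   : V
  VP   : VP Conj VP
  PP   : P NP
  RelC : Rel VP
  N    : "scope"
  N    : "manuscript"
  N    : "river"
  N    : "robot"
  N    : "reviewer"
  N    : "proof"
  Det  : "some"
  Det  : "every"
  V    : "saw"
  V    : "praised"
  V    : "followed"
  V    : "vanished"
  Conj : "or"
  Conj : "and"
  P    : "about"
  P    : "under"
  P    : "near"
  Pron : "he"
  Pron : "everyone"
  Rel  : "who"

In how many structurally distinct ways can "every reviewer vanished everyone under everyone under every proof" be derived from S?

The two bracketings:
[S [NP [Det every] [N reviewer]] [VP [V vanished] [NP [NP [Pron everyone]] [PP [P under] [NP [NP [Pron everyone]] [PP [P under] [NP [Det every] [N proof]]]]]]]]
[S [NP [Det every] [N reviewer]] [VP [V vanished] [NP [NP [NP [Pron everyone]] [PP [P under] [NP [Pron everyone]]]] [PP [P under] [NP [Det every] [N proof]]]]]]
The trees differ in how a recursive rule is bracketed over the same span.

2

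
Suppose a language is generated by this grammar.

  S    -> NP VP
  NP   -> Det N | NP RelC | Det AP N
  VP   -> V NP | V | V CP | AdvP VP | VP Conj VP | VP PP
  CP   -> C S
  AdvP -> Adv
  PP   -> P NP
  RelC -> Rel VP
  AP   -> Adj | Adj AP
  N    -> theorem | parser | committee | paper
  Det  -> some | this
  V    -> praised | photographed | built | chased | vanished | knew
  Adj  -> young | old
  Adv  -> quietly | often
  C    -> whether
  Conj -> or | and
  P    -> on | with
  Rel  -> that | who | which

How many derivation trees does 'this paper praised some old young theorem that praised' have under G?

1

[S [NP [Det this] [N paper]] [VP [V praised] [NP [NP [Det some] [AP [Adj old] [AP [Adj young]]] [N theorem]] [RelC [Rel that] [VP [V praised]]]]]]
No rule offers an alternative attachment or grouping for any span, so this is the only derivation.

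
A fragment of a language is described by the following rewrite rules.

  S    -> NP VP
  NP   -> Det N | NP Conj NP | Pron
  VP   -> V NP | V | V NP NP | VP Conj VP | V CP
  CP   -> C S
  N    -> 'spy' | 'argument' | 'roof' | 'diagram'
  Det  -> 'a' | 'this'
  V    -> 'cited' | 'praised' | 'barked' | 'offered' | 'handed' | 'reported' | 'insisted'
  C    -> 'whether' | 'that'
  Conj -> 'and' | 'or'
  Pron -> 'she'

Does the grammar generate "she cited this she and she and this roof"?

Ungrammatical

A Det word can never sit immediately before a Pron word in any string this grammar generates, so the substring 'this she' rules out a derivation.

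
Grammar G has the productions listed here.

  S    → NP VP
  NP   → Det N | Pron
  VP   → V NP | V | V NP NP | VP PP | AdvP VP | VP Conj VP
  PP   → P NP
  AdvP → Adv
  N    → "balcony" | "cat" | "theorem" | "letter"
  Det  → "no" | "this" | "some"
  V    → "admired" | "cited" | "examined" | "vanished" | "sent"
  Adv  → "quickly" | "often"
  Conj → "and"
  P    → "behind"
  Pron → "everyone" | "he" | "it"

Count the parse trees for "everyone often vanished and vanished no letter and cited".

Two of the 5 distinct bracketings:
[S [NP [Pron everyone]] [VP [AdvP [Adv often]] [VP [VP [V vanished]] [Conj and] [VP [VP [V vanished] [NP [Det no] [N letter]]] [Conj and] [VP [V cited]]]]]]
[S [NP [Pron everyone]] [VP [AdvP [Adv often]] [VP [VP [VP [V vanished]] [Conj and] [VP [V vanished] [NP [Det no] [N letter]]]] [Conj and] [VP [V cited]]]]]
The trees differ in how a recursive rule is bracketed over the same span.

5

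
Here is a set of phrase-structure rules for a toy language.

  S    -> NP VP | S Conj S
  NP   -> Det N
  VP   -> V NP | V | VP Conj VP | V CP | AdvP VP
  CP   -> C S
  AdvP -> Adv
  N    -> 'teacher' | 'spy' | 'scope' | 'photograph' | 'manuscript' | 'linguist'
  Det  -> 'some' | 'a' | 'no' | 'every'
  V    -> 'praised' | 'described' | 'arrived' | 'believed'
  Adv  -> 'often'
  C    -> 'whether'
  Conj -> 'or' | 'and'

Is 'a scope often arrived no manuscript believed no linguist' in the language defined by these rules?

For S → NP VP, the only prefix that parses as NP is 'a scope', but the remainder 'often arrived no manuscript believed no linguist' is not a VP under these rules. The alternative S rule S → S Conj S likewise has no satisfying split.

Ungrammatical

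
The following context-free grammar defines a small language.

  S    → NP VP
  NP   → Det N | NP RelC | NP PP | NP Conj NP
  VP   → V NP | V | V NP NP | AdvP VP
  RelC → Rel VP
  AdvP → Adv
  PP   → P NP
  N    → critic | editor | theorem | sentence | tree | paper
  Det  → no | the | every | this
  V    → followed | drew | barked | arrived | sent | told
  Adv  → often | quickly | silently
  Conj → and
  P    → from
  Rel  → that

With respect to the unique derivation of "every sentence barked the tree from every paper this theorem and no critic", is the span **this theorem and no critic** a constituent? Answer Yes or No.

Yes

[S [NP [Det every] [N sentence]] [VP [V barked] [NP [NP [Det the] [N tree]] [PP [P from] [NP [Det every] [N paper]]]] [NP [NP [Det this] [N theorem]] [Conj and] [NP [Det no] [N critic]]]]]
The words 'this theorem and no critic' are exhaustively dominated by a single NP node (built by NP → NP Conj NP), so they form a constituent.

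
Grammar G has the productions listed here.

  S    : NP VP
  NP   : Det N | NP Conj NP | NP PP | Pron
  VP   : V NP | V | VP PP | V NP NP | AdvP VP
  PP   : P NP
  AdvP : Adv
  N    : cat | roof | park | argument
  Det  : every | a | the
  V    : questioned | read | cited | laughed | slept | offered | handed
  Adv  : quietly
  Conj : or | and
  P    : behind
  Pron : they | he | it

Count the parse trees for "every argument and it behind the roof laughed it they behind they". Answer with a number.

4

Two of the 4 distinct bracketings:
[S [NP [NP [Det every] [N argument]] [Conj and] [NP [NP [Pron it]] [PP [P behind] [NP [Det the] [N roof]]]]] [VP [VP [V laughed] [NP [Pron it]] [NP [Pron they]]] [PP [P behind] [NP [Pron they]]]]]
[S [NP [NP [Det every] [N argument]] [Conj and] [NP [NP [Pron it]] [PP [P behind] [NP [Det the] [N roof]]]]] [VP [V laughed] [NP [Pron it]] [NP [NP [Pron they]] [PP [P behind] [NP [Pron they]]]]]]
The difference turns on whether VP → VP PP is used at the relevant span, versus an alternative expansion of VP.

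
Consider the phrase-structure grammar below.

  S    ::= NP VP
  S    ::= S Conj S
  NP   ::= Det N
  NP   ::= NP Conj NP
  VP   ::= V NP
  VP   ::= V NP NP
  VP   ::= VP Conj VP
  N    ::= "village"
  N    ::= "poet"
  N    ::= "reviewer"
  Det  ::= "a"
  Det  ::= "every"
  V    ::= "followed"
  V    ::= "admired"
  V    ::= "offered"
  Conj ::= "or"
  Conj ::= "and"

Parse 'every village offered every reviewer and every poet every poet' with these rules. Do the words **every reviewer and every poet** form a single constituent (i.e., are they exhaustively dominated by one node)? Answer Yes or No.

[S [NP [Det every] [N village]] [VP [V offered] [NP [NP [Det every] [N reviewer]] [Conj and] [NP [Det every] [N poet]]] [NP [Det every] [N poet]]]]
The words 'every reviewer and every poet' are exhaustively dominated by a single NP node (built by NP → NP Conj NP), so they form a constituent.

Yes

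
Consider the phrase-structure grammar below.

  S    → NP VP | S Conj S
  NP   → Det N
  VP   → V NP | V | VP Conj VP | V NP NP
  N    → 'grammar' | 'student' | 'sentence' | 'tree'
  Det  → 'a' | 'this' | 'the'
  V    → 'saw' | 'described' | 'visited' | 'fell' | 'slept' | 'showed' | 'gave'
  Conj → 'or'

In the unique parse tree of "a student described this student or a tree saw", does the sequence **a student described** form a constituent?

[S [S [NP [Det a] [N student]] [VP [V described] [NP [Det this] [N student]]]] [Conj or] [S [NP [Det a] [N tree]] [VP [V saw]]]]
The smallest constituent containing 'a student described' is the S spanning 'a student described this student'; no single node in the tree dominates exactly the given words.

No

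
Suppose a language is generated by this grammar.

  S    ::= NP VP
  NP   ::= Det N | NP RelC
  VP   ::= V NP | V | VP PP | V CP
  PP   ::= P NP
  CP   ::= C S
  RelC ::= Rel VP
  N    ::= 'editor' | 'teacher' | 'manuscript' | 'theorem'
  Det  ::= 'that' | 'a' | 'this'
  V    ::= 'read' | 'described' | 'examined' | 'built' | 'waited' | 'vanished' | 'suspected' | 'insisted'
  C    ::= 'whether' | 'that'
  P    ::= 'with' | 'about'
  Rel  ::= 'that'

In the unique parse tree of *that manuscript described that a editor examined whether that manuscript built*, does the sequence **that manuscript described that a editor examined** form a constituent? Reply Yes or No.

[S [NP [Det that] [N manuscript]] [VP [V described] [CP [C that] [S [NP [Det a] [N editor]] [VP [V examined] [CP [C whether] [S [NP [Det that] [N manuscript]] [VP [V built]]]]]]]]]
The smallest constituent containing 'that manuscript described that a editor examined' is the S spanning 'that manuscript described that a editor examined whether that manuscript built'; no single node in the tree dominates exactly the given words.

No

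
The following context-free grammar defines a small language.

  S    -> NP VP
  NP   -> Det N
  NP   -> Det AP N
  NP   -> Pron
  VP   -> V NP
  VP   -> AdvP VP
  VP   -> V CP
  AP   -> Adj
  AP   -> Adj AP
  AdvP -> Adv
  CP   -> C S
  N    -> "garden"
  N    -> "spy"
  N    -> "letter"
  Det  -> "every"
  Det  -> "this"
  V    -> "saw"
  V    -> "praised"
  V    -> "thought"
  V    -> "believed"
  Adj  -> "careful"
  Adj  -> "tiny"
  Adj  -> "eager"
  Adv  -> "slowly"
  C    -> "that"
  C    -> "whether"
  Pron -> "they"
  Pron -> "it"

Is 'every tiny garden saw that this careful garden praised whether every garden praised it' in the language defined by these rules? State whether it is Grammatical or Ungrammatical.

S
  NP
    Det: every
    AP
      Adj: tiny
    N: garden
  VP
    V: saw
    CP
      C: that
      S
        NP
          Det: this
          AP
            Adj: careful
          N: garden
        VP
          V: praised
          CP
            C: whether
            S
              NP
                Det: every
                N: garden
              VP
                V: praised
                NP
                  Pron: it
The bracketing above is licensed at every node by one of the given productions, with S at the root.

Grammatical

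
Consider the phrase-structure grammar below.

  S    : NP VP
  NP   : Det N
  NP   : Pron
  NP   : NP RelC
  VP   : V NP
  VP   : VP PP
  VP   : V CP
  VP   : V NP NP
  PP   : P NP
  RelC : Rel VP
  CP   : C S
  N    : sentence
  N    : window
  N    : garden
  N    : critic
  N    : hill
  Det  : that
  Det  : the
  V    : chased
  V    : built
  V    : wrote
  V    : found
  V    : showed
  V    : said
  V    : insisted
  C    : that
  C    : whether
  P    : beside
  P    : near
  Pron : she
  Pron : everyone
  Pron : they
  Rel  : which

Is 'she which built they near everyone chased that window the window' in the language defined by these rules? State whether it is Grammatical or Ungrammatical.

Grammatical

S
  NP
    NP
      Pron: she
    RelC
      Rel: which
      VP
        VP
          V: built
          NP
            Pron: they
        PP
          P: near
          NP
            Pron: everyone
  VP
    V: chased
    NP
      Det: that
      N: window
    NP
      Det: the
      N: window
Each bracket corresponds to one application of a listed rule, so the string is derivable from S.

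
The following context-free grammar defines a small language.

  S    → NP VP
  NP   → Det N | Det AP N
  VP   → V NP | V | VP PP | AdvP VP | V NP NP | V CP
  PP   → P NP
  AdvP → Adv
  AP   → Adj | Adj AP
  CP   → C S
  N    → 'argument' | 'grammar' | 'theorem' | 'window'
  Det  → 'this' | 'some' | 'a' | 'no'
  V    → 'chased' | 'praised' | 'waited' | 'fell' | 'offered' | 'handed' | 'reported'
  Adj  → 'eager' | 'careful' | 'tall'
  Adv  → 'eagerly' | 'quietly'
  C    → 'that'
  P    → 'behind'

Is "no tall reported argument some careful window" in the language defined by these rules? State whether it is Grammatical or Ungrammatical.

An Adj word can never sit immediately before a V word in any string this grammar generates, so the substring 'tall reported' rules out a derivation.

Ungrammatical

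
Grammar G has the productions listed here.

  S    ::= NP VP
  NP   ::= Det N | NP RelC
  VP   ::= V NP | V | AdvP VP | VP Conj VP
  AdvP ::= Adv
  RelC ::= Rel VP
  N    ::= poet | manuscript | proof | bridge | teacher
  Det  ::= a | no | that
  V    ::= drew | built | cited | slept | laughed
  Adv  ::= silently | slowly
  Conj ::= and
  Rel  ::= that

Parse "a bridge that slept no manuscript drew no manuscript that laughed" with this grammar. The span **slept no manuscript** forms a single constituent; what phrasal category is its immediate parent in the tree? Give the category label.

S
  NP
    NP
      Det: a
      N: bridge
    RelC
      Rel: that
      VP
        V: slept
        NP
          Det: no
          N: manuscript
  VP
    V: drew
    NP
      NP
        Det: no
        N: manuscript
      RelC
        Rel: that
        VP
          V: laughed
The span 'slept no manuscript' is the VP node built by VP → V NP.
Its mother is the RelC built by RelC → Rel VP.

RelC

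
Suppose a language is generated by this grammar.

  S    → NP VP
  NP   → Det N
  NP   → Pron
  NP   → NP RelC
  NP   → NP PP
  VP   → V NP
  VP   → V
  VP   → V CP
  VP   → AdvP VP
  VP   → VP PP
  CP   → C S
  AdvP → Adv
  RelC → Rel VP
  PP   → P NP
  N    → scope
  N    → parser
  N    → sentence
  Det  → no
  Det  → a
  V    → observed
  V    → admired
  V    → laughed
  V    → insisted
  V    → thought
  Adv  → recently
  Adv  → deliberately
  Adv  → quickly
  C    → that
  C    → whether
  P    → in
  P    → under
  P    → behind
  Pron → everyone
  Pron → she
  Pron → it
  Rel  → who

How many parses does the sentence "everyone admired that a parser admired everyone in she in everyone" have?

Two of the 9 distinct bracketings:
[S [NP [Pron everyone]] [VP [V admired] [CP [C that] [S [NP [Det a] [N parser]] [VP [V admired] [NP [NP [Pron everyone]] [PP [P in] [NP [NP [Pron she]] [PP [P in] [NP [Pron everyone]]]]]]]]]]]
[S [NP [Pron everyone]] [VP [V admired] [CP [C that] [S [NP [Det a] [N parser]] [VP [V admired] [NP [NP [NP [Pron everyone]] [PP [P in] [NP [Pron she]]]] [PP [P in] [NP [Pron everyone]]]]]]]]]
The trees differ in how a recursive rule is bracketed over the same span.

9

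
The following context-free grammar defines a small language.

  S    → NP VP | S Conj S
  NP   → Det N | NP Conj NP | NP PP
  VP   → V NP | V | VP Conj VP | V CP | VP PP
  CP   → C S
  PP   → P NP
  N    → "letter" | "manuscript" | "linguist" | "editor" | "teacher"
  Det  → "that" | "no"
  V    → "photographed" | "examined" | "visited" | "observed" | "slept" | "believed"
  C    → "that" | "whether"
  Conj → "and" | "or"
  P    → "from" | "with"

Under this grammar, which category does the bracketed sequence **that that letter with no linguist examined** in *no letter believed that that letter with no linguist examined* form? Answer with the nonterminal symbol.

[S [NP [Det no] [N letter]] [VP [V believed] [CP [C that] [S [NP [NP [Det that] [N letter]] [PP [P with] [NP [Det no] [N linguist]]]] [VP [V examined]]]]]]
The span 'that that letter with no linguist examined' is the CP node built by CP → C S.

CP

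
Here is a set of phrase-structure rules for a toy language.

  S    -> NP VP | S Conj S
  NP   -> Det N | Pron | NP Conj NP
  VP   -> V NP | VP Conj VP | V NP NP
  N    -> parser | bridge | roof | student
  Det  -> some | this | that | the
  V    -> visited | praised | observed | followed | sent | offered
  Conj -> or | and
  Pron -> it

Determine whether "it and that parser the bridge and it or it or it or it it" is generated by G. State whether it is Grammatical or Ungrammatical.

Ungrammatical

For S → NP VP, every NP-prefix leaves a non-VP remainder: after 'it' the remainder is not a VP; after 'it and that parser' the remainder is not a VP. The alternative S rule S → S Conj S likewise has no satisfying split.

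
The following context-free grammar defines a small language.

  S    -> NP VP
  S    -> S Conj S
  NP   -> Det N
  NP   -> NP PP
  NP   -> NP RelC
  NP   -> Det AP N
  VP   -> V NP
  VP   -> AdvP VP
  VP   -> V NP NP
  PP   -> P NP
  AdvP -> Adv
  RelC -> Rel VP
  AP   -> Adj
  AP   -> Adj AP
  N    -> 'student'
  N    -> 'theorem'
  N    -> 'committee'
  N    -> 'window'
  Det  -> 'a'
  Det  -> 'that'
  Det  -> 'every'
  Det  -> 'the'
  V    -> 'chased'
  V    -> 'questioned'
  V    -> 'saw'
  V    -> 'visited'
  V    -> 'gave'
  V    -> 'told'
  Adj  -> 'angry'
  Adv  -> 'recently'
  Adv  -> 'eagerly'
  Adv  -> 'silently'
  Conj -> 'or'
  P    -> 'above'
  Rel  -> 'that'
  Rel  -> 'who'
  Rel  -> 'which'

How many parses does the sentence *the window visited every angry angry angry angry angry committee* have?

1

[S [NP [Det the] [N window]] [VP [V visited] [NP [Det every] [AP [Adj angry] [AP [Adj angry] [AP [Adj angry] [AP [Adj angry] [AP [Adj angry]]]]]] [N committee]]]]
No rule offers an alternative attachment or grouping for any span, so this is the only derivation.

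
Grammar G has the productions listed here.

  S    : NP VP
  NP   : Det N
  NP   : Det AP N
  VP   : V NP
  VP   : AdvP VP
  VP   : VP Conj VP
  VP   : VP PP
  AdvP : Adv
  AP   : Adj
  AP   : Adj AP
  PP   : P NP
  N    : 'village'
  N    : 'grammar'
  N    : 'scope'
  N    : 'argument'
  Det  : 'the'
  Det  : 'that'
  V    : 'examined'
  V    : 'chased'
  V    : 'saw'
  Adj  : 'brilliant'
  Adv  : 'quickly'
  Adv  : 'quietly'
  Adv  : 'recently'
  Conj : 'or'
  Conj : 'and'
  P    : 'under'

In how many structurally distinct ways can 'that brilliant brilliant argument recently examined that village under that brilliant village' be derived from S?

2

The two bracketings:
[S [NP [Det that] [AP [Adj brilliant] [AP [Adj brilliant]]] [N argument]] [VP [AdvP [Adv recently]] [VP [VP [V examined] [NP [Det that] [N village]]] [PP [P under] [NP [Det that] [AP [Adj brilliant]] [N village]]]]]]
[S [NP [Det that] [AP [Adj brilliant] [AP [Adj brilliant]]] [N argument]] [VP [VP [AdvP [Adv recently]] [VP [V examined] [NP [Det that] [N village]]]] [PP [P under] [NP [Det that] [AP [Adj brilliant]] [N village]]]]]
The trees differ in how a recursive rule is bracketed over the same span.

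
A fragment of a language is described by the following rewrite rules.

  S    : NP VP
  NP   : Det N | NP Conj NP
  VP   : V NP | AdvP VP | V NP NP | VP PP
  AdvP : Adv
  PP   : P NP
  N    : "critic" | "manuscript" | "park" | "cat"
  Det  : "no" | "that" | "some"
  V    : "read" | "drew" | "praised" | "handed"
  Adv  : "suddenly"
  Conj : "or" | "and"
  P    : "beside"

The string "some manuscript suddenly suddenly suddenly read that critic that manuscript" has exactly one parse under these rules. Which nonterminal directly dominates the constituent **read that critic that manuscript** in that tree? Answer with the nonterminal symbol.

S
  NP
    Det: some
    N: manuscript
  VP
    AdvP
      Adv: suddenly
    VP
      AdvP
        Adv: suddenly
      VP
        AdvP
          Adv: suddenly
        VP
          V: read
          NP
            Det: that
            N: critic
          NP
            Det: that
            N: manuscript
The span 'read that critic that manuscript' is the VP node built by VP → V NP NP.
Its mother is the VP built by VP → AdvP VP.

VP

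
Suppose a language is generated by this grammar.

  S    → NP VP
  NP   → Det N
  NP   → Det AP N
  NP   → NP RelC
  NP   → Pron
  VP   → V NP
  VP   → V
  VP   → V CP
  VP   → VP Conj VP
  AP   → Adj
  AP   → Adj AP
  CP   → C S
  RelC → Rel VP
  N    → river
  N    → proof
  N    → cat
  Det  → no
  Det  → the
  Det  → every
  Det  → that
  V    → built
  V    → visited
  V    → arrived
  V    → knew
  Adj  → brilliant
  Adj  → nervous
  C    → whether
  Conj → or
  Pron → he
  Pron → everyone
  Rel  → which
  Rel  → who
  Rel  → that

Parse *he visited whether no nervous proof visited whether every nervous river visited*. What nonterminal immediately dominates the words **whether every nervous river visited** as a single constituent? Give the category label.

[S [NP [Pron he]] [VP [V visited] [CP [C whether] [S [NP [Det no] [AP [Adj nervous]] [N proof]] [VP [V visited] [CP [C whether] [S [NP [Det every] [AP [Adj nervous]] [N river]] [VP [V visited]]]]]]]]]
The span 'whether every nervous river visited' is the CP node built by CP → C S.

CP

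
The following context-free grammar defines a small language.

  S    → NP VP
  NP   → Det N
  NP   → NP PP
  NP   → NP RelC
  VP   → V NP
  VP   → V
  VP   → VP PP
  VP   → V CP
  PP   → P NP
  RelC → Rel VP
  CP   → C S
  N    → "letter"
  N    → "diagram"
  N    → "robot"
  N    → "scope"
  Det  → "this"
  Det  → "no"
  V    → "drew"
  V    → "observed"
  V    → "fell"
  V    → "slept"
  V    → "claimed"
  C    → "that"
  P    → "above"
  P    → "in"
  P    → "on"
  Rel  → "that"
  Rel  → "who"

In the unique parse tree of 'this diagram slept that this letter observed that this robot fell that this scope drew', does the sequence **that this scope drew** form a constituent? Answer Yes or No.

[S [NP [Det this] [N diagram]] [VP [V slept] [CP [C that] [S [NP [Det this] [N letter]] [VP [V observed] [CP [C that] [S [NP [Det this] [N robot]] [VP [V fell] [CP [C that] [S [NP [Det this] [N scope]] [VP [V drew]]]]]]]]]]]]
The words 'that this scope drew' are exhaustively dominated by a single CP node (built by CP → C S), so they form a constituent.

Yes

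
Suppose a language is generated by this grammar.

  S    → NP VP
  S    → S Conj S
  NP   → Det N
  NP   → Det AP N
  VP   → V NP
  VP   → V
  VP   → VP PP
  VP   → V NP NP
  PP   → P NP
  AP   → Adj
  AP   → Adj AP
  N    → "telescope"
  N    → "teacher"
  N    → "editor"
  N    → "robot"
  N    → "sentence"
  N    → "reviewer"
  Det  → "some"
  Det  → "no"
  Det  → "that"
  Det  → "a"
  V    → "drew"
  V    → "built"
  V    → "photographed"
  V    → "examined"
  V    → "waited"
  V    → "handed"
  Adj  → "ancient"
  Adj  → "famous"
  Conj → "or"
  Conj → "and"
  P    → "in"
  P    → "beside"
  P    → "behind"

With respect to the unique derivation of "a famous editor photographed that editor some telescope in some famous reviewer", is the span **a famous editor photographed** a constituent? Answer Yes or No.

No

[S [NP [Det a] [AP [Adj famous]] [N editor]] [VP [VP [V photographed] [NP [Det that] [N editor]] [NP [Det some] [N telescope]]] [PP [P in] [NP [Det some] [AP [Adj famous]] [N reviewer]]]]]
The smallest constituent containing 'a famous editor photographed' is the S spanning 'a famous editor photographed that editor some telescope in some famous reviewer'; no single node in the tree dominates exactly the given words.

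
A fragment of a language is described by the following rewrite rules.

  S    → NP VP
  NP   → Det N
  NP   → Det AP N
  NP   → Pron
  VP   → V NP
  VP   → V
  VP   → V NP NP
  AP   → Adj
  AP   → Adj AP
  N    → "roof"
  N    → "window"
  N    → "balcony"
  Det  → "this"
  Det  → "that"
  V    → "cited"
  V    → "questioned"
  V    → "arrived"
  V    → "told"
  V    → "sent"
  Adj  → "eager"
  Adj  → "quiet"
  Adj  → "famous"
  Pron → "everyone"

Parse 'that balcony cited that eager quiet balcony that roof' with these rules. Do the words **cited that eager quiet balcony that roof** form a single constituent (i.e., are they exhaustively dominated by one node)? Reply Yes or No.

Yes

[S [NP [Det that] [N balcony]] [VP [V cited] [NP [Det that] [AP [Adj eager] [AP [Adj quiet]]] [N balcony]] [NP [Det that] [N roof]]]]
The words 'cited that eager quiet balcony that roof' are exhaustively dominated by a single VP node (built by VP → V NP NP), so they form a constituent.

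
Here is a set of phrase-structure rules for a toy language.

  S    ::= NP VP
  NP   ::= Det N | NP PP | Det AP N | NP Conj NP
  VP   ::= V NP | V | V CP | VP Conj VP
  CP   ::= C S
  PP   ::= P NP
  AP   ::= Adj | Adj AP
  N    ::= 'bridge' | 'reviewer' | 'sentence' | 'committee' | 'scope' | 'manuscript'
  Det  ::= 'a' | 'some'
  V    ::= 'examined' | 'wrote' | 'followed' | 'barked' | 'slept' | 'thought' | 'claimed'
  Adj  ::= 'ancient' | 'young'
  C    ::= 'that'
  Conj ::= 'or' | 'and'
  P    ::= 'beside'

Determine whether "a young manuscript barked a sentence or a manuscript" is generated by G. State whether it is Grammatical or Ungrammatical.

Grammatical

[S [NP [Det a] [AP [Adj young]] [N manuscript]] [VP [V barked] [NP [NP [Det a] [N sentence]] [Conj or] [NP [Det a] [N manuscript]]]]]
The bracketing above is licensed at every node by one of the given productions, with S at the root.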